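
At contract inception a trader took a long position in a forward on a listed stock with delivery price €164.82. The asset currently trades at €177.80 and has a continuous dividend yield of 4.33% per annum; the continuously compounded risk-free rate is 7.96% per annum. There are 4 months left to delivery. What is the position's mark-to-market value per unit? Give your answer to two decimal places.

€14.75

Current fair forward for the remaining 4 months: F = S·e^((r − q)·T), (r − q) = 0.0796 − 0.0433 = 0.0363
F = 177.80 · e^(0.0363 × 4/12) = 177.80 × 1.012174 = 179.9645
Value of long forward = (F − K)·e^(−rT) = (179.9645 − 164.82) · e^(−0.0796·4/12)
= 15.1445 × 0.973816 = 14.75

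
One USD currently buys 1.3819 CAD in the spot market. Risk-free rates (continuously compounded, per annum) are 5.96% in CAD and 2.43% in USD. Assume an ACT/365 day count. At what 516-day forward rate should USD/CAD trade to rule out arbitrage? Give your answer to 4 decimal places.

1.4526

F = S·e^((r_CAD − r_USD)T) = 1.3819 · e^((0.0596 − 0.0243) × 516/365)
= 1.3819 · e^0.049904 = 1.3819 × 1.051170
F = 1.4526 CAD per USD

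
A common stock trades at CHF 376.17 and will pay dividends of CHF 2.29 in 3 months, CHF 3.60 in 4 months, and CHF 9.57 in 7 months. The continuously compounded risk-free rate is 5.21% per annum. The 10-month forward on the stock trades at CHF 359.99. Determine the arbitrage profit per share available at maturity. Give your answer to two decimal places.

PV(dividends) I = 2.29·e^(−0.0521·3/12) + 3.60·e^(−0.0521·4/12) + 9.57·e^(−0.0521·7/12) = 15.0819
Fair forward F* = (S − I)·e^(rT) = (376.17 − 15.0819)·e^0.043417 = 361.0881 × 1.044373 = 377.1107
Market CHF 359.99 < fair 377.1107: forward underpriced → reverse cash-and-carry (short the stock, invest proceeds at r, pay the dividends, go long the forward).
Profit at T = |F_mkt − F*| = |359.99 − 377.1107| = CHF 17.12 per share

CHF 17.12 per share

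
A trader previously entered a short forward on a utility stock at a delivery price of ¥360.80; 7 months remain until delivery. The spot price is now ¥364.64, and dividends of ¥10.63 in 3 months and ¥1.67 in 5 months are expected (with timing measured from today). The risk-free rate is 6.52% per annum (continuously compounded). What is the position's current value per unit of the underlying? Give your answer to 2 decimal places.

PV(remaining dividends) I = 10.63·e^(−0.0652·3/12) + 1.67·e^(−0.0652·5/12) = 12.0834
Current forward F = (S − I)·e^(rT) = (364.64 − 12.0834)·e^(0.0652·7/12) = 352.5566 × 1.038766 = 366.2238
Value (long) = (F − K)·e^(−rT) = (366.2238 − 360.80) × 0.962681 = 5.2214
Short position value = −(long value) = -¥5.22

-¥5.22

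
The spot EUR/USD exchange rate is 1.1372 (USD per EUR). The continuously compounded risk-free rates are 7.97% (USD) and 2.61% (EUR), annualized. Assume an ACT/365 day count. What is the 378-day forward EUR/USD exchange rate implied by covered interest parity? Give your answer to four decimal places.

F = S·e^((r_USD − r_EUR)T) = 1.1372 · e^((0.0797 − 0.0261) × 378/365)
= 1.1372 · e^0.055509 = 1.1372 × 1.057079
F = 1.2021 USD per EUR

1.2021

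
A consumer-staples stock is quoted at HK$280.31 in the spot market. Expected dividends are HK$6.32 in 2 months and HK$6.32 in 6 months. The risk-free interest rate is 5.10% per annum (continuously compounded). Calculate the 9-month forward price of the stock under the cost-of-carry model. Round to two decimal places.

PV(dividends) I = 6.32·e^(−0.0510·2/12) + 6.32·e^(−0.0510·6/12)
I = 6.2665 + 6.1609 = 12.4274
F = (S − I)·e^(rT) = (280.31 − 12.4274) · e^(0.0510·9/12)
= 267.8826 · e^0.038250 = 267.8826 × 1.038991 = HK$278.33

HK$278.33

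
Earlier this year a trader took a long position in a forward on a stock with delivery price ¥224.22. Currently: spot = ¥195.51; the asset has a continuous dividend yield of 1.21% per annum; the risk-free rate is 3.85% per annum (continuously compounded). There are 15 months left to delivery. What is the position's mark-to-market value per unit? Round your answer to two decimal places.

-¥21.11

Current fair forward for the remaining 15 months: F = S·e^((r − q)·T), (r − q) = 0.0385 − 0.0121 = 0.0264
F = 195.51 · e^(0.0264 × 15/12) = 195.51 × 1.033551 = 202.0696
Value of long forward = (F − K)·e^(−rT) = (202.0696 − 224.22) · e^(−0.0385·15/12)
= -22.1504 × 0.953015 = -21.11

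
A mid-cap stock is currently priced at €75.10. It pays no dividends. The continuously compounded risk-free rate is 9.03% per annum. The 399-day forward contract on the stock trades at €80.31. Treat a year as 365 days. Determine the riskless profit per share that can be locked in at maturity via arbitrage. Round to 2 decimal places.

€2.58 per share

Fair forward: F* = S·e^(carry·T), with carry = r = 0.0903
F* = 75.10 · e^(0.0903 × 399/365) = 75.10 · e^0.098712 = 75.10 × 1.103748 = €82.8915
Market €80.31 < fair €82.8915: forward underpriced → reverse cash-and-carry (short spot, go long the forward).
At maturity, profit = |F_mkt − F*| = |80.31 − 82.8915| = €2.58 per share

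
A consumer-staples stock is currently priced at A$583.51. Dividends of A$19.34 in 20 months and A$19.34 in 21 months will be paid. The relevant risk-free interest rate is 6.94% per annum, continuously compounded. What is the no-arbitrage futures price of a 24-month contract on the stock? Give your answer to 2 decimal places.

A$630.92

PV(dividends) I = 19.34·e^(−0.0694·20/12) + 19.34·e^(−0.0694·21/12)
I = 17.2275 + 17.1282 = 34.3557
F = (S − I)·e^(rT) = (583.51 − 34.3557) · e^(0.0694·24/12)
= 549.1543 · e^0.138800 = 549.1543 × 1.148894 = A$630.92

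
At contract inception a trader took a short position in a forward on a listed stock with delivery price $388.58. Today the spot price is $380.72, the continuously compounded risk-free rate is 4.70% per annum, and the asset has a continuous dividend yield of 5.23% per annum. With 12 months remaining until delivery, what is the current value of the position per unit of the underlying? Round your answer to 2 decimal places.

Current fair forward for the remaining 12 months: F = S·e^((r − q)·T), (r − q) = 0.0470 − 0.0523 = -0.0053
F = 380.72 · e^(-0.0053 × 12/12) = 380.72 × 0.994714 = 378.7075
Value of long forward = (F − K)·e^(−rT) = (378.7075 − 388.58) · e^(−0.0470·12/12)
= -9.8725 × 0.954087 = -9.42
Short position value = −(long value) = $9.42

$9.42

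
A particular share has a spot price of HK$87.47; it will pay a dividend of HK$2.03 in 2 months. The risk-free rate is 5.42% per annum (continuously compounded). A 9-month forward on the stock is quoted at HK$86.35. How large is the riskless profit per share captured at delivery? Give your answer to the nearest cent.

HK$2.65 per share

PV(dividends) I = 2.03·e^(−0.0542·2/12) = 2.0117
Fair forward F* = (S − I)·e^(rT) = (87.47 − 2.0117)·e^0.040650 = 85.4583 × 1.041488 = 89.0038
Market HK$86.35 < fair 89.0038: forward underpriced → reverse cash-and-carry (short the stock, invest proceeds at r, pay the dividends, go long the forward).
Profit at T = |F_mkt − F*| = |86.35 − 89.0038| = HK$2.65 per share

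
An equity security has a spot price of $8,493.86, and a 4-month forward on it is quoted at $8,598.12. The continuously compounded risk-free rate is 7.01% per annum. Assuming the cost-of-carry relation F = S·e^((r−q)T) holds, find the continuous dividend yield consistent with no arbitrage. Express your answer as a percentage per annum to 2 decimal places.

From F = S·e^((r−q)T): (r − q) = ln(F/S)/T
ln(8598.12/8493.86) = ln(1.012275) = 0.012200
(r − q) = 0.012200 / (4/12) = 0.036600
q = r − ln(F/S)/T = 0.0701 − 0.036600 = 0.033500
q = 3.35%

3.35%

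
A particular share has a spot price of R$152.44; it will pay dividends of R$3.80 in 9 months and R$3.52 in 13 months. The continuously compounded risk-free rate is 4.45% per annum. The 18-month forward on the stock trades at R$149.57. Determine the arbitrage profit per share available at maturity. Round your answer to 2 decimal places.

PV(dividends) I = 3.80·e^(−0.0445·9/12) + 3.52·e^(−0.0445·13/12) = 7.0296
Fair forward F* = (S − I)·e^(rT) = (152.44 − 7.0296)·e^0.066750 = 145.4104 × 1.069028 = 155.4478
Market R$149.57 < fair 155.4478: forward underpriced → reverse cash-and-carry (short the stock, invest proceeds at r, pay the dividends, go long the forward).
Profit at T = |F_mkt − F*| = |149.57 − 155.4478| = R$5.88 per share

R$5.88 per share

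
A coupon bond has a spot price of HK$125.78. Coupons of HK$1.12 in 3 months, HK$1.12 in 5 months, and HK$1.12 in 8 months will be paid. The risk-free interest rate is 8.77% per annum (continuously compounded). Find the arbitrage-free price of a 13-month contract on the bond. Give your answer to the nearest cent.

HK$134.76

PV(coupons) I = 1.12·e^(−0.0877·3/12) + 1.12·e^(−0.0877·5/12) + 1.12·e^(−0.0877·8/12)
I = 1.0957 + 1.0798 + 1.0564 = 3.2319
F = (S − I)·e^(rT) = (125.78 − 3.2319) · e^(0.0877·13/12)
= 122.5481 · e^0.095008 = 122.5481 × 1.099668 = HK$134.76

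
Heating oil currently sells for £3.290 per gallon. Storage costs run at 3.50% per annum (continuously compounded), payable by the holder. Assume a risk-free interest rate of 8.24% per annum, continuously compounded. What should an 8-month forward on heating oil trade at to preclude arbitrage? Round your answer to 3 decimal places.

£3.558 per gallon

Net carry = r + u − y = 0.0824 + 0.0350 − 0.0000 = 0.1174
F = S·e^((r+u−y)T) = 3.290 · e^(0.1174 × 8/12) = 3.290 · e^0.078267
= 3.290 × 1.081411 = £3.558 per gallon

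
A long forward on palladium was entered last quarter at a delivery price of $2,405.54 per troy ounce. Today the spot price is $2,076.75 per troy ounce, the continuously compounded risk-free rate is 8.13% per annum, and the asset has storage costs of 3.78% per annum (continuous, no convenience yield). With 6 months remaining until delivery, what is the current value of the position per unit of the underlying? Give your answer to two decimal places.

-$193.34 per troy ounce

Current fair forward for the remaining 6 months: F = S·e^((r + u)·T), (r + u) = 0.0813 + 0.0378 = 0.1191
F = 2076.75 · e^(0.1191 × 6/12) = 2076.75 × 1.06135883 = 2204.1770
Value of long forward = (F − K)·e^(−rT) = (2204.1770 − 2405.54) · e^(−0.0813·6/12)
= -201.3630 × 0.96016513 = -193.34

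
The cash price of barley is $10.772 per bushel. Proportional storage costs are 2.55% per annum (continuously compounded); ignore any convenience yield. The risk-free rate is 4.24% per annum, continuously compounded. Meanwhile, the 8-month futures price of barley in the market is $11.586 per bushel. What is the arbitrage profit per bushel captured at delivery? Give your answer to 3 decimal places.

Fair futures: F* = S·e^(carry·T), with carry = (r + u) = 0.0424 + 0.0255 = 0.0679
F* = 10.772 · e^(0.0679 × 8/12) = 10.772 · e^0.045267 = 10.772 × 1.046307 = $11.2708
Market $11.586 > fair $11.2708: forward overpriced → cash-and-carry (buy spot, short the forward).
At maturity, profit = |F_mkt − F*| = |11.586 − 11.2708| = $0.315 per bushel

$0.315 per bushel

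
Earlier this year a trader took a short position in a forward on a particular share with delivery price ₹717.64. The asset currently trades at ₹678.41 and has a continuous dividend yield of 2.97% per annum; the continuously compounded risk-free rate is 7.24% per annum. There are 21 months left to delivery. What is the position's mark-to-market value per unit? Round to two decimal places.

-₹11.81

Current fair forward for the remaining 21 months: F = S·e^((r − q)·T), (r − q) = 0.0724 − 0.0297 = 0.0427
F = 678.41 · e^(0.0427 × 21/12) = 678.41 × 1.077588 = 731.0465
Value of long forward = (F − K)·e^(−rT) = (731.0465 − 717.64) · e^(−0.0724·21/12)
= 13.4065 × 0.880998 = 11.81
Short position value = −(long value) = -₹11.81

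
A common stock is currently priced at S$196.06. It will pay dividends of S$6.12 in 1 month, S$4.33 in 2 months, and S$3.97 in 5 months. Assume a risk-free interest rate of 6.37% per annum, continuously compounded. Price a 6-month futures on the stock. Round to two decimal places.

PV(dividends) I = 6.12·e^(−0.0637·1/12) + 4.33·e^(−0.0637·2/12) + 3.97·e^(−0.0637·5/12)
I = 6.0876 + 4.2843 + 3.8660 = 14.2379
F = (S − I)·e^(rT) = (196.06 − 14.2379) · e^(0.0637·6/12)
= 181.8221 · e^0.031850 = 181.8221 × 1.032363 = S$187.71

S$187.71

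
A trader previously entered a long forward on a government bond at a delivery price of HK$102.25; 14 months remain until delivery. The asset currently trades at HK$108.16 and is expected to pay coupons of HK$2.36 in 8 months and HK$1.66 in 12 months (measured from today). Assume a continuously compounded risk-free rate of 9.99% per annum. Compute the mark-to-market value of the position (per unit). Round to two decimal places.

PV(remaining coupons) I = 2.36·e^(−0.0999·8/12) + 1.66·e^(−0.0999·12/12) = 3.7101
Current forward F = (S − I)·e^(rT) = (108.16 − 3.7101)·e^(0.0999·14/12) = 104.4499 × 1.123614 = 117.3614
Value (long) = (F − K)·e^(−rT) = (117.3614 − 102.25) × 0.889986 = 13.4489
Value = HK$13.45

HK$13.45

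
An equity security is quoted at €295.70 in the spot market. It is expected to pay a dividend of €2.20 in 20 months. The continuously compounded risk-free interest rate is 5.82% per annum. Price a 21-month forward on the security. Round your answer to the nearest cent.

€325.19

PV(dividends) I = 2.20·e^(−0.0582·20/12)
I = 1.9966
F = (S − I)·e^(rT) = (295.70 − 1.9966) · e^(0.0582·21/12)
= 293.7034 · e^0.101850 = 293.7034 × 1.107217 = €325.19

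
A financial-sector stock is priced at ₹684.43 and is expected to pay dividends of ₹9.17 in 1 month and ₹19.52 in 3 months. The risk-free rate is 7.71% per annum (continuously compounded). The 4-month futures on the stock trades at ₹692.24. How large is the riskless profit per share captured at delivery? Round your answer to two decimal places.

PV(dividends) I = 9.17·e^(−0.0771·1/12) + 19.52·e^(−0.0771·3/12) = 28.2586
Fair futures F* = (S − I)·e^(rT) = (684.43 − 28.2586)·e^0.025700 = 656.1714 × 1.026033 = 673.2535
Market ₹692.24 > fair 673.2535: forward overpriced → cash-and-carry (borrow at r, buy the stock and collect the dividends, short the forward).
Profit at T = |F_mkt − F*| = |692.24 − 673.2535| = ₹18.99 per share

₹18.99 per share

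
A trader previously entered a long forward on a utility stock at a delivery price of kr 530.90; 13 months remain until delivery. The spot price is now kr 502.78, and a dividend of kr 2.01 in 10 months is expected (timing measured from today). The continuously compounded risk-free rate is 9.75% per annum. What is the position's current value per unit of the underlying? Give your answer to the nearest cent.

PV(remaining dividends) I = 2.01·e^(−0.0975·10/12) = 1.8531
Current forward F = (S − I)·e^(rT) = (502.78 − 1.8531)·e^(0.0975·13/12) = 500.9269 × 1.111405 = 556.7327
Value (long) = (F − K)·e^(−rT) = (556.7327 − 530.90) × 0.899762 = 23.2433
Value = kr 23.24

kr 23.24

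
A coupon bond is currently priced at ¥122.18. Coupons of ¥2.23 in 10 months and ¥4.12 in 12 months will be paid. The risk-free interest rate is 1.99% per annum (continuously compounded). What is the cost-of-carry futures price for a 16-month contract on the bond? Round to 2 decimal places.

PV(coupons) I = 2.23·e^(−0.0199·10/12) + 4.12·e^(−0.0199·12/12)
I = 2.1933 + 4.0388 = 6.2321
F = (S − I)·e^(rT) = (122.18 − 6.2321) · e^(0.0199·16/12)
= 115.9479 · e^0.026533 = 115.9479 × 1.026888 = ¥119.07

¥119.07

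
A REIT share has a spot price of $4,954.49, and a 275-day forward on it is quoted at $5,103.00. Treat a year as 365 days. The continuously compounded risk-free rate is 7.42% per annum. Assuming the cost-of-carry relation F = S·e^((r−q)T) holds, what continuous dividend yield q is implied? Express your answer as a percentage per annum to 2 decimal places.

From F = S·e^((r−q)T): (r − q) = ln(F/S)/T
ln(5103.00/4954.49) = ln(1.029975) = 0.029535
(r − q) = 0.029535 / (275/365) = 0.039201
q = r − ln(F/S)/T = 0.0742 − 0.039201 = 0.034999
q = 3.50%

3.50%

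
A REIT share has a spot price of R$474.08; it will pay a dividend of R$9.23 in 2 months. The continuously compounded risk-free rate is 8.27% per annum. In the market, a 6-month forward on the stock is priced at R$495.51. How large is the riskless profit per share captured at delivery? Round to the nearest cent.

R$10.90 per share

PV(dividends) I = 9.23·e^(−0.0827·2/12) = 9.1037
Fair forward F* = (S − I)·e^(rT) = (474.08 − 9.1037)·e^0.041350 = 464.9763 × 1.042217 = 484.6062
Market R$495.51 > fair 484.6062: forward overpriced → cash-and-carry (borrow at r, buy the stock and collect the dividends, short the forward).
Profit at T = |F_mkt − F*| = |495.51 − 484.6062| = R$10.90 per share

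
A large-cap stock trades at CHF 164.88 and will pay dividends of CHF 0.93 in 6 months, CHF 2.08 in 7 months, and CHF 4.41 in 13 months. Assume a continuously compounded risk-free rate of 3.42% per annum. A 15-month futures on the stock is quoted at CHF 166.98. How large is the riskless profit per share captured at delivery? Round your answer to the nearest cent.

PV(dividends) I = 0.93·e^(−0.0342·6/12) + 2.08·e^(−0.0342·7/12) + 4.41·e^(−0.0342·13/12) = 7.2027
Fair futures F* = (S − I)·e^(rT) = (164.88 − 7.2027)·e^0.042750 = 157.6773 × 1.043677 = 164.5642
Market CHF 166.98 > fair 164.5642: forward overpriced → cash-and-carry (borrow at r, buy the stock and collect the dividends, short the forward).
Profit at T = |F_mkt − F*| = |166.98 − 164.5642| = CHF 2.42 per share

CHF 2.42 per share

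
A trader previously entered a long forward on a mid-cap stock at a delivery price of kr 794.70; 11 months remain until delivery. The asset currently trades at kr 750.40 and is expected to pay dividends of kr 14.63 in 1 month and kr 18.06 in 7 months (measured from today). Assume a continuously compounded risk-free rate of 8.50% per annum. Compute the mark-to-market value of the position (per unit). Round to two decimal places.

PV(remaining dividends) I = 14.63·e^(−0.0850·1/12) + 18.06·e^(−0.0850·7/12) = 31.7131
Current forward F = (S − I)·e^(rT) = (750.40 − 31.7131)·e^(0.0850·11/12) = 718.6869 × 1.081033 = 776.9243
Value (long) = (F − K)·e^(−rT) = (776.9243 − 794.70) × 0.925042 = -16.4433
Value = -kr 16.44

-kr 16.44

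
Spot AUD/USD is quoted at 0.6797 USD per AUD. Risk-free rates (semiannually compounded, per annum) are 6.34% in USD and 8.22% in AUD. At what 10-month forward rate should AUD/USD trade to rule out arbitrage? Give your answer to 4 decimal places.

By covered interest parity, F = S · (1+r_USD/2)^(2T) / (1+r_AUD/2)^(2T)
= 0.6797 × 1.053390 / 1.069434 = 0.6797 × 0.984998
F = 0.6695 USD per AUD

0.6695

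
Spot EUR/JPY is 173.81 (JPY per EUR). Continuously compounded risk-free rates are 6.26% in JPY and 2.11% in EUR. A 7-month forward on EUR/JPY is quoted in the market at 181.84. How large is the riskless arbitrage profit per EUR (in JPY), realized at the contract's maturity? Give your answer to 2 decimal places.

3.77 per EUR (in JPY)

Fair forward: F* = S·e^(carry·T), with carry = (r_JPY − r_EUR) = 0.0626 − 0.0211 = 0.0415
F* = 173.81 · e^(0.0415 × 7/12) = 173.81 · e^0.024208 = 173.81 × 1.024503 = 178.0689
Market 181.84 > fair 178.0689: forward overpriced → cash-and-carry (buy spot, short the forward).
At maturity, profit = |F_mkt − F*| = |181.84 − 178.0689| = 3.77 per EUR (in JPY)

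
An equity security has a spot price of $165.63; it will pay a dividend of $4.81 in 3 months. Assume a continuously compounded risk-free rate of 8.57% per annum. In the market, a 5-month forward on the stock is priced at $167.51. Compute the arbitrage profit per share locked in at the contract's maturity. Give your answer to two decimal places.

PV(dividends) I = 4.81·e^(−0.0857·3/12) = 4.7080
Fair forward F* = (S − I)·e^(rT) = (165.63 − 4.7080)·e^0.035708 = 160.9220 × 1.036353 = 166.7720
Market $167.51 > fair 166.7720: forward overpriced → cash-and-carry (borrow at r, buy the stock and collect the dividends, short the forward).
Profit at T = |F_mkt − F*| = |167.51 − 166.7720| = $0.74 per share

$0.74 per share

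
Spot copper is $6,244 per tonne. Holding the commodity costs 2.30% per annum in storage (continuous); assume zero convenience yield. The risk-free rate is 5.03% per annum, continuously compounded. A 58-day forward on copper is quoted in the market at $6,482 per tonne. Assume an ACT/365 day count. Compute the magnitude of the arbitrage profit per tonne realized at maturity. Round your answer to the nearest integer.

Fair forward: F* = S·e^(carry·T), with carry = (r + u) = 0.0503 + 0.0230 = 0.0733
F* = 6244 · e^(0.0733 × 58/365) = 6244 · e^0.011648 = 6244 × 1.011716 = $6317.1547
Market $6482 > fair $6317.1547: forward overpriced → cash-and-carry (buy spot, short the forward).
At maturity, profit = |F_mkt − F*| = |6482 − 6317.1547| = $165 per tonne

$165 per tonne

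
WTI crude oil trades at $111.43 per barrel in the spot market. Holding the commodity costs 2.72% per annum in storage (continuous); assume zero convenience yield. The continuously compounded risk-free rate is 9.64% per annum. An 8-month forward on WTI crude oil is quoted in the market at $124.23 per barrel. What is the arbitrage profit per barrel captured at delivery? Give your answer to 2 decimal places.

Fair forward: F* = S·e^(carry·T), with carry = (r + u) = 0.0964 + 0.0272 = 0.1236
F* = 111.43 · e^(0.1236 × 8/12) = 111.43 · e^0.082400 = 111.43 × 1.085890 = $121.0007
Market $124.23 > fair $121.0007: forward overpriced → cash-and-carry (buy spot, short the forward).
At maturity, profit = |F_mkt − F*| = |124.23 − 121.0007| = $3.23 per barrel

$3.23 per barrel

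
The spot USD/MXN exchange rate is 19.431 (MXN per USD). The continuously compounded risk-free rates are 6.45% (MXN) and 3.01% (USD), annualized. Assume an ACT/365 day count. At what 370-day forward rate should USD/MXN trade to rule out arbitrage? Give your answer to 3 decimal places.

F = S·e^((r_MXN − r_USD)T) = 19.431 · e^((0.0645 − 0.0301) × 370/365)
= 19.431 · e^0.034871 = 19.431 × 1.035486
F = 20.121 MXN per USD

20.121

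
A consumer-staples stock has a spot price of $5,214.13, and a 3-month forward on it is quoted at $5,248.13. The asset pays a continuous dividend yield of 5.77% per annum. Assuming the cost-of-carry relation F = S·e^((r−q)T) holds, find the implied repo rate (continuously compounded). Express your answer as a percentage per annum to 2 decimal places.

From F = S·e^((r−q)T): (r − q) = ln(F/S)/T
ln(5248.13/5214.13) = ln(1.006521) = 0.006500
(r − q) = 0.006500 / (3/12) = 0.026000
r = ln(F/S)/T + q = 0.026000 + 0.0577 = 0.083700
r = 8.37%

8.37%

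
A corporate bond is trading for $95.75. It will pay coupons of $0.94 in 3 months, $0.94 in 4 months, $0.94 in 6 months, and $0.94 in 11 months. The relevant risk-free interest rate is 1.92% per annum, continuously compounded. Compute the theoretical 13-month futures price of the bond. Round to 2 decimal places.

PV(coupons) I = 0.94·e^(−0.0192·3/12) + 0.94·e^(−0.0192·4/12) + 0.94·e^(−0.0192·6/12) + 0.94·e^(−0.0192·11/12)
I = 0.9355 + 0.9340 + 0.9310 + 0.9236 = 3.7241
F = (S − I)·e^(rT) = (95.75 − 3.7241) · e^(0.0192·13/12)
= 92.0259 · e^0.020800 = 92.0259 × 1.021018 = $93.96

$93.96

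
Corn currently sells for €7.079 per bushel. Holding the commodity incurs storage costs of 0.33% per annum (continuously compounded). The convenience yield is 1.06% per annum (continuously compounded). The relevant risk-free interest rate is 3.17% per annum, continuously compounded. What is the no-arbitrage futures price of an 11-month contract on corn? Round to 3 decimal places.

€7.239 per bushel

Net carry = r + u − y = 0.0317 + 0.0033 − 0.0106 = 0.0244
F = S·e^((r+u−y)T) = 7.079 · e^(0.0244 × 11/12) = 7.079 · e^0.022367
= 7.079 × 1.022619 = €7.239 per bushel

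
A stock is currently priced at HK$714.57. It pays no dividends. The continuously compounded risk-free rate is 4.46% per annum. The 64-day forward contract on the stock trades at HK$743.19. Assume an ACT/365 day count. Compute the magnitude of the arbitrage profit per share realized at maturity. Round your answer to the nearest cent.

Fair forward: F* = S·e^(carry·T), with carry = r = 0.0446
F* = 714.57 · e^(0.0446 × 64/365) = 714.57 · e^0.007820 = 714.57 × 1.007851 = HK$720.1801
Market HK$743.19 > fair HK$720.1801: forward overpriced → cash-and-carry (buy spot, short the forward).
At maturity, profit = |F_mkt − F*| = |743.19 − 720.1801| = HK$23.01 per share

HK$23.01 per share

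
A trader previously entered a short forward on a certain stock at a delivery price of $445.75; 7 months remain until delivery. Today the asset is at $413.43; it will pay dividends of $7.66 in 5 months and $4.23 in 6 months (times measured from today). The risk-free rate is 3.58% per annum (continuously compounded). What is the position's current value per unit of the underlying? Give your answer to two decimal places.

$34.81

PV(remaining dividends) I = 7.66·e^(−0.0358·5/12) + 4.23·e^(−0.0358·6/12) = 11.7015
Current forward F = (S − I)·e^(rT) = (413.43 − 11.7015)·e^(0.0358·7/12) = 401.7285 × 1.021103 = 410.2062
Value (long) = (F − K)·e^(−rT) = (410.2062 − 445.75) × 0.979333 = -34.8092
Short position value = −(long value) = $34.81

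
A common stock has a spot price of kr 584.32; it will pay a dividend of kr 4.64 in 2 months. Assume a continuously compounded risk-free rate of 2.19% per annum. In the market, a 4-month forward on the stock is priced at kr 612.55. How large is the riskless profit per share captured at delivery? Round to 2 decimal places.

PV(dividends) I = 4.64·e^(−0.0219·2/12) = 4.6231
Fair forward F* = (S − I)·e^(rT) = (584.32 − 4.6231)·e^0.007300 = 579.6969 × 1.007327 = 583.9443
Market kr 612.55 > fair 583.9443: forward overpriced → cash-and-carry (borrow at r, buy the stock and collect the dividends, short the forward).
Profit at T = |F_mkt − F*| = |612.55 − 583.9443| = kr 28.61 per share

kr 28.61 per share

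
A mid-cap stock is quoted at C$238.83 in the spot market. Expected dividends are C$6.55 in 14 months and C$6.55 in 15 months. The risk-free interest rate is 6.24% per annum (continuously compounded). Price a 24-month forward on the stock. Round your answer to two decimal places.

C$256.81

PV(dividends) I = 6.55·e^(−0.0624·14/12) + 6.55·e^(−0.0624·15/12)
I = 6.0901 + 6.0585 = 12.1486
F = (S − I)·e^(rT) = (238.83 − 12.1486) · e^(0.0624·24/12)
= 226.6814 · e^0.124800 = 226.6814 × 1.132922 = C$256.81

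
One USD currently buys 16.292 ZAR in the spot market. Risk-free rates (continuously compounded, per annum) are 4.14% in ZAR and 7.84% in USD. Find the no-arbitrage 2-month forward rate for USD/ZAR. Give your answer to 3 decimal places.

16.192

F = S·e^((r_ZAR − r_USD)T) = 16.292 · e^((0.0414 − 0.0784) × 2/12)
= 16.292 · e^-0.006167 = 16.292 × 0.993852
F = 16.192 ZAR per USD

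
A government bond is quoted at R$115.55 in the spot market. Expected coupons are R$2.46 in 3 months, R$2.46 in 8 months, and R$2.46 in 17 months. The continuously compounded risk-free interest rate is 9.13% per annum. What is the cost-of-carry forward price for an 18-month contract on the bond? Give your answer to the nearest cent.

PV(coupons) I = 2.46·e^(−0.0913·3/12) + 2.46·e^(−0.0913·8/12) + 2.46·e^(−0.0913·17/12)
I = 2.4045 + 2.3147 + 2.1615 = 6.8807
F = (S − I)·e^(rT) = (115.55 − 6.8807) · e^(0.0913·18/12)
= 108.6693 · e^0.136950 = 108.6693 × 1.146771 = R$124.62

R$124.62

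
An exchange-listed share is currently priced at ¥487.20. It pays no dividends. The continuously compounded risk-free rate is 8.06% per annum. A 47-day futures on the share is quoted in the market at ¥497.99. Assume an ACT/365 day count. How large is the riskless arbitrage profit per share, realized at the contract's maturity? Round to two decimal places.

Fair futures: F* = S·e^(carry·T), with carry = r = 0.0806
F* = 487.20 · e^(0.0806 × 47/365) = 487.20 · e^0.010379 = 487.20 × 1.010433 = ¥492.2830
Market ¥497.99 > fair ¥492.2830: forward overpriced → cash-and-carry (buy spot, short the forward).
At maturity, profit = |F_mkt − F*| = |497.99 − 492.2830| = ¥5.71 per share

¥5.71 per share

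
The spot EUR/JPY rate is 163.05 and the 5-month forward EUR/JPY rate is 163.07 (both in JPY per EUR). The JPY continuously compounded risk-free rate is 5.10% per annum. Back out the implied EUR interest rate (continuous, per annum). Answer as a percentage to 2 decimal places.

F = S·e^((r_JPY − r_EUR)T) ⇒ r_EUR = r_JPY − ln(F/S)/T
ln(163.07/163.05) = 0.000123; /(5/12) = 0.000295
r_EUR = 0.0510 − 0.000295 = 0.050705
r_EUR = 5.07%

5.07%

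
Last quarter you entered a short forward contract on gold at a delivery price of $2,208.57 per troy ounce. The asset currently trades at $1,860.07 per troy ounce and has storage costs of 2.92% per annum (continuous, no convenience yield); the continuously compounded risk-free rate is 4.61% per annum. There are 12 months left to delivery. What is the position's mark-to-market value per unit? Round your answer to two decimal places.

$193.88 per troy ounce

Current fair forward for the remaining 12 months: F = S·e^((r + u)·T), (r + u) = 0.0461 + 0.0292 = 0.0753
F = 1860.07 · e^(0.0753 × 12/12) = 1860.07 × 1.07820756 = 2005.5415
Value of long forward = (F − K)·e^(−rT) = (2005.5415 − 2208.57) · e^(−0.0461·12/12)
= -203.0285 × 0.95494646 = -193.88
Short position value = −(long value) = $193.88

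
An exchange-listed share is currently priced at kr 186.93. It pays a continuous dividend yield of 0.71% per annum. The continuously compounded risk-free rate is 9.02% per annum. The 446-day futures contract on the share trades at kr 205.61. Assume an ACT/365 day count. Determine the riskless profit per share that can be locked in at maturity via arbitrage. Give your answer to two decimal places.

Fair futures: F* = S·e^(carry·T), with carry = (r − q) = 0.0902 − 0.0071 = 0.0831
F* = 186.93 · e^(0.0831 × 446/365) = 186.93 · e^0.101541 = 186.93 × 1.106875 = kr 206.9081
Market kr 205.61 < fair kr 206.9081: forward underpriced → reverse cash-and-carry (short spot, go long the forward).
At maturity, profit = |F_mkt − F*| = |205.61 − 206.9081| = kr 1.30 per share

kr 1.30 per share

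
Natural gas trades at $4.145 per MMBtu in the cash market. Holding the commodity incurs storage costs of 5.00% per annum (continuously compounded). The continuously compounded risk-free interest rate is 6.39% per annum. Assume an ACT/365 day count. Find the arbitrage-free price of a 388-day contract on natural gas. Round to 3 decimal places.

$4.679 per MMBtu

Net carry = r + u − y = 0.0639 + 0.0500 − 0.0000 = 0.1139
F = S·e^((r+u−y)T) = 4.145 · e^(0.1139 × 388/365) = 4.145 · e^0.121077
= 4.145 × 1.128712 = $4.679 per MMBtu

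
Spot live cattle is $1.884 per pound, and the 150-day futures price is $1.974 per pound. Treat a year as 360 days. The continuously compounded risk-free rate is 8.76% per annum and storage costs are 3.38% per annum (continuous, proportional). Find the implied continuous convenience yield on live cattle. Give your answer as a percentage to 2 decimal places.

0.94%

F = S·e^((r+u−y)T) ⇒ (r+u−y) = ln(F/S)/T
ln(1.974/1.884) = 0.046665; /T ⇒ 0.111996
y = r + u − ln(F/S)/T = 0.0876 + 0.0338 − 0.111996 = 0.009404
y = 0.94%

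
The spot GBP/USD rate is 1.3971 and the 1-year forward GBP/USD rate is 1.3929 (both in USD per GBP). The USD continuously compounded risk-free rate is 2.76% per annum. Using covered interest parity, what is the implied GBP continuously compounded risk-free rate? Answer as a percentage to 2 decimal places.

F = S·e^((r_USD − r_GBP)T) ⇒ r_GBP = r_USD − ln(F/S)/T
ln(1.3929/1.3971) = -0.003011; /(1) = -0.003011
r_GBP = 0.0276 + 0.003011 = 0.030611
r_GBP = 3.06%

3.06%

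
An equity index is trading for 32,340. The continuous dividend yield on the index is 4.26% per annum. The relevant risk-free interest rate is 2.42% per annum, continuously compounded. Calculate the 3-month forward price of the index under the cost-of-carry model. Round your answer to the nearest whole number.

32,192

F = S·e^((r − q)T) = 32340 · e^((0.0242 − 0.0426) × 3/12)
= 32340 · e^-0.004600 = 32340 × 0.995411
F = 32,192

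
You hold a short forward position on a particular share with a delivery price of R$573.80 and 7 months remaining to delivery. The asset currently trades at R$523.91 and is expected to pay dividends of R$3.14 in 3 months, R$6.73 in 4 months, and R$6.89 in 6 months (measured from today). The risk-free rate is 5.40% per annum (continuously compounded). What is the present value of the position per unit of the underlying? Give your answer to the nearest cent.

PV(remaining dividends) I = 3.14·e^(−0.0540·3/12) + 6.73·e^(−0.0540·4/12) + 6.89·e^(−0.0540·6/12) = 16.4143
Current forward F = (S − I)·e^(rT) = (523.91 − 16.4143)·e^(0.0540·7/12) = 507.4957 × 1.032001 = 523.7361
Value (long) = (F − K)·e^(−rT) = (523.7361 − 573.80) × 0.968991 = -48.5115
Short position value = −(long value) = R$48.51

R$48.51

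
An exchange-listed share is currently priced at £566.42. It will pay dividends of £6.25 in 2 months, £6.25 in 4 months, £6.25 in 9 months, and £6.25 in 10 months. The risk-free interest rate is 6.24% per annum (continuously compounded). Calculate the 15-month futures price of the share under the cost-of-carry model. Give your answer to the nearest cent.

PV(dividends) I = 6.25·e^(−0.0624·2/12) + 6.25·e^(−0.0624·4/12) + 6.25·e^(−0.0624·9/12) + 6.25·e^(−0.0624·10/12)
I = 6.1853 + 6.1213 + 5.9642 + 5.9333 = 24.2041
F = (S − I)·e^(rT) = (566.42 − 24.2041) · e^(0.0624·15/12)
= 542.2159 · e^0.078000 = 542.2159 × 1.081123 = £586.20

£586.20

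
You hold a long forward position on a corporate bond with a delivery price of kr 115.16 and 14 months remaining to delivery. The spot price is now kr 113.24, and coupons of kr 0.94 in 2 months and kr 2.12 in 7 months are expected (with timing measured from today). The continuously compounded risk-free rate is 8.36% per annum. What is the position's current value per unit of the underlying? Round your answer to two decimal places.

kr 5.84

PV(remaining coupons) I = 0.94·e^(−0.0836·2/12) + 2.12·e^(−0.0836·7/12) = 2.9461
Current forward F = (S − I)·e^(rT) = (113.24 − 2.9461)·e^(0.0836·14/12) = 110.2939 × 1.102448 = 121.5933
Value (long) = (F − K)·e^(−rT) = (121.5933 − 115.16) × 0.907072 = 5.8355
Value = kr 5.84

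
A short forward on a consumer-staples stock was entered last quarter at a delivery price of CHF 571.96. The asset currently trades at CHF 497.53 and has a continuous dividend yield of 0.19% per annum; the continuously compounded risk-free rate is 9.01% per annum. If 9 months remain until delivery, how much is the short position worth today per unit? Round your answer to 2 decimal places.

Current fair forward for the remaining 9 months: F = S·e^((r − q)·T), (r − q) = 0.0901 − 0.0019 = 0.0882
F = 497.53 · e^(0.0882 × 9/12) = 497.53 × 1.068387 = 531.5546
Value of long forward = (F − K)·e^(−rT) = (531.5546 − 571.96) · e^(−0.0901·9/12)
= -40.4054 × 0.934658 = -37.77
Short position value = −(long value) = CHF 37.77

CHF 37.77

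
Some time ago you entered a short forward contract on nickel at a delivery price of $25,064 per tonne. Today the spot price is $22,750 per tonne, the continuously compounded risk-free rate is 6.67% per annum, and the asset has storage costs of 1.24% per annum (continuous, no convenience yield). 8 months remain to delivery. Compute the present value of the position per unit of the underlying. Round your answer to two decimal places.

Current fair forward for the remaining 8 months: F = S·e^((r + u)·T), (r + u) = 0.0667 + 0.0124 = 0.0791
F = 22750 · e^(0.0791 × 8/12) = 22750 × 1.05414850 = 23981.8784
Value of long forward = (F − K)·e^(−rT) = (23981.8784 − 25064) · e^(−0.0667·8/12)
= -1082.1216 × 0.95650748 = -1035.06
Short position value = −(long value) = $1035.06

$1035.06 per tonne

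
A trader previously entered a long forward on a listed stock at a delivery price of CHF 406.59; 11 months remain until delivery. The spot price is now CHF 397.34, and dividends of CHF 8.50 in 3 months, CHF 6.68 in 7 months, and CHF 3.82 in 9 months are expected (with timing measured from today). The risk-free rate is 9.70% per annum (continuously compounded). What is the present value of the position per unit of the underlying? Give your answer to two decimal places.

CHF 7.18

PV(remaining dividends) I = 8.50·e^(−0.0970·3/12) + 6.68·e^(−0.0970·7/12) + 3.82·e^(−0.0970·9/12) = 18.1608
Current forward F = (S − I)·e^(rT) = (397.34 − 18.1608)·e^(0.0970·11/12) = 379.1792 × 1.092990 = 414.4391
Value (long) = (F − K)·e^(−rT) = (414.4391 − 406.59) × 0.914922 = 7.1813
Value = CHF 7.18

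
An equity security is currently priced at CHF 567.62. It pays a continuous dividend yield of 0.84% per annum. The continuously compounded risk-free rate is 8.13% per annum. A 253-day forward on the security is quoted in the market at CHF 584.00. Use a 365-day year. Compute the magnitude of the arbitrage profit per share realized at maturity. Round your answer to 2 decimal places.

Fair forward: F* = S·e^(carry·T), with carry = (r − q) = 0.0813 − 0.0084 = 0.0729
F* = 567.62 · e^(0.0729 × 253/365) = 567.62 · e^0.050531 = 567.62 × 1.051829 = CHF 597.0392
Market CHF 584.00 < fair CHF 597.0392: forward underpriced → reverse cash-and-carry (short spot, go long the forward).
At maturity, profit = |F_mkt − F*| = |584.00 − 597.0392| = CHF 13.04 per share

CHF 13.04 per share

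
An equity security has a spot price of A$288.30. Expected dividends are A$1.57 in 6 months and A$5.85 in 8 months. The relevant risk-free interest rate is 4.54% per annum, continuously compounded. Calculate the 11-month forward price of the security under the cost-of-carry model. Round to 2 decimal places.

A$293.03

PV(dividends) I = 1.57·e^(−0.0454·6/12) + 5.85·e^(−0.0454·8/12)
I = 1.5348 + 5.6756 = 7.2104
F = (S − I)·e^(rT) = (288.30 − 7.2104) · e^(0.0454·11/12)
= 281.0896 · e^0.041617 = 281.0896 × 1.042495 = A$293.03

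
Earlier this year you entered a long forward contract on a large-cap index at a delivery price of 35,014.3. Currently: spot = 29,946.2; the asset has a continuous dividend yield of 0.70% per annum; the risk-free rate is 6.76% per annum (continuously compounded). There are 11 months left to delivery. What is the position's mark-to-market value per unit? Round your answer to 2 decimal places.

Current fair forward for the remaining 11 months: F = S·e^((r − q)·T), (r − q) = 0.0676 − 0.0070 = 0.0606
F = 29946.2 · e^(0.0606 × 11/12) = 29946.2 × 1.05712187 = 31656.7829
Value of long forward = (F − K)·e^(−rT) = (31656.7829 − 35014.3) · e^(−0.0676·11/12)
= -3357.5171 × 0.93991422 = -3155.78

-3155.78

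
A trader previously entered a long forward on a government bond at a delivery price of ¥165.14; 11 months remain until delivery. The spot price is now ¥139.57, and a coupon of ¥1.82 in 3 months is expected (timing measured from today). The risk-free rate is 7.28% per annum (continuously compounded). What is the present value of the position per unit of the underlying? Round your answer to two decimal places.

-¥16.70

PV(remaining coupons) I = 1.82·e^(−0.0728·3/12) = 1.7872
Current forward F = (S − I)·e^(rT) = (139.57 − 1.7872)·e^(0.0728·11/12) = 137.7828 × 1.069010 = 147.2912
Value (long) = (F − K)·e^(−rT) = (147.2912 − 165.14) × 0.935445 = -16.6966
Value = -¥16.70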